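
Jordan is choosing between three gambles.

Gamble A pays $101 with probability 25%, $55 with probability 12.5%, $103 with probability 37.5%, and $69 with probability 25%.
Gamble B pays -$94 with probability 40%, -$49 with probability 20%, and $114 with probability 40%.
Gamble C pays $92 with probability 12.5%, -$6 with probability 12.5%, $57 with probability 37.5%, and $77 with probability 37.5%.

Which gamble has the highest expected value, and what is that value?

Gamble A = 0.25 × 101 + 0.125 × 55 + 0.375 × 103 + 0.25 × 69 = 25.25 + 6.875 + 38.625 + 17.25 = 88
Gamble B = 0.4 × (-94) + 0.2 × (-49) + 0.4 × 114 = -37.6 − 9.8 + 45.6 = -1.8
Gamble C = 0.125 × 92 + 0.125 × (-6) + 0.375 × 57 + 0.375 × 77 = 11.5 − 0.75 + 21.375 + 28.875 = 61

Gamble A ($88)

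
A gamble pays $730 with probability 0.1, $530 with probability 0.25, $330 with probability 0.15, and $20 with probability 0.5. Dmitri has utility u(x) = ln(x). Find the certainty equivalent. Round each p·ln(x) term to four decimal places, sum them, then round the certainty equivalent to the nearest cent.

$99.02

E[u] = 0.1·ln(730) + 0.25·ln(530) + 0.15·ln(330) + 0.5·ln(20) = 0.6593 + 1.5682 + 0.8699 + 1.4979 = 4.5953
CE = e^4.5953 ≈ 99.02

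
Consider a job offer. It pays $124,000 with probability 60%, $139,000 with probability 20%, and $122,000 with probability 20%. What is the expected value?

$126,600

EV = 0.6 × 124000 + 0.2 × 139000 + 0.2 × 122000 = 74400 + 27800 + 24400 = 126600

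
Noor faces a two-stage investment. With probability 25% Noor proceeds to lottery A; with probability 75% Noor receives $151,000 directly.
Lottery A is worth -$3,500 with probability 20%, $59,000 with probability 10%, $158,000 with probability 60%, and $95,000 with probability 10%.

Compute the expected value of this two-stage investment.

EV(A) = 0.2 × (-3500) + 0.1 × 59000 + 0.6 × 158000 + 0.1 × 95000 = -700 + 5900 + 94800 + 9500 = 109500
Branch B: 151000 (certain)
Overall = 0.25 × 109500 + 0.75 × 151000 = 27375 + 113250 = 140625

$140,625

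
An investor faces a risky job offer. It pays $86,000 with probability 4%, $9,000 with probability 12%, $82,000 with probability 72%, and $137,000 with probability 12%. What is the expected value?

$80,000

EV = 0.04 × 86000 + 0.12 × 9000 + 0.72 × 82000 + 0.12 × 137000 = 3440 + 1080 + 59040 + 16440 = 80000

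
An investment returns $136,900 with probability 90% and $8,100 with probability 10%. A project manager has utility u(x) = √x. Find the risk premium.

E[u] = 0.9·√136900 + 0.1·√8100 = 0.9·370 + 0.1·90 = 342
CE = (342)² = 116964
Risk premium = EV − CE = 124020 − 116964 = 7056

$7,056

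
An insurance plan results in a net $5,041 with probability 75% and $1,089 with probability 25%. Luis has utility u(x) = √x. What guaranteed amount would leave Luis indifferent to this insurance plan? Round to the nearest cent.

E[u] = 0.75·√5041 + 0.25·√1089 = 0.75·71 + 0.25·33 = 61.5
CE = (61.5)² = 3782.25

$3,782.25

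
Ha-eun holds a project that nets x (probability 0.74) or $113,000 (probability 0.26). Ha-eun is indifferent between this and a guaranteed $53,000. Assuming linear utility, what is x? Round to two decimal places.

0.74·x + 0.26·113000 = 53000
0.74·x = 53000 − 29380 = 23620
x = 23620 / 0.74 = 31918.9189

x = $31,918.92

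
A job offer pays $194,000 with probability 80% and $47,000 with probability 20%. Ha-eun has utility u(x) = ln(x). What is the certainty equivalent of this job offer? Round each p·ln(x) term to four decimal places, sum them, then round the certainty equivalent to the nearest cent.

E[u] = 0.8·ln(194000) + 0.2·ln(47000) = 9.7405 + 2.1516 = 11.8921
CE = e^11.8921 ≈ 146107.80

$146,107.80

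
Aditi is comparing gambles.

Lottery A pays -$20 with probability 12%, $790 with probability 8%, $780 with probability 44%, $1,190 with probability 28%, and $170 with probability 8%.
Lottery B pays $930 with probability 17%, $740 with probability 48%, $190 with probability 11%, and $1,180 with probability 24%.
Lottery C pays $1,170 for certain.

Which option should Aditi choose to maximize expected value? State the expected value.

Lottery A = 0.12 × (-20) + 0.08 × 790 + 0.44 × 780 + 0.28 × 1190 + 0.08 × 170 = -2.4 + 63.2 + 343.2 + 333.2 + 13.6 = 750.8
Lottery B = 0.17 × 930 + 0.48 × 740 + 0.11 × 190 + 0.24 × 1180 = 158.1 + 355.2 + 20.9 + 283.2 = 817.4
Lottery C: 1170 (certain)

Lottery C ($1,170)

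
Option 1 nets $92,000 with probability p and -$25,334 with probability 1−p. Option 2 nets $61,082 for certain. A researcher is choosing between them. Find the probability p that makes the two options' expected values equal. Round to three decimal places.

p·92000 + (1−p)·(-25334) = 61082
117334p − 25334 = 61082
p = (61082 + 25334) / 117334

p = 0.736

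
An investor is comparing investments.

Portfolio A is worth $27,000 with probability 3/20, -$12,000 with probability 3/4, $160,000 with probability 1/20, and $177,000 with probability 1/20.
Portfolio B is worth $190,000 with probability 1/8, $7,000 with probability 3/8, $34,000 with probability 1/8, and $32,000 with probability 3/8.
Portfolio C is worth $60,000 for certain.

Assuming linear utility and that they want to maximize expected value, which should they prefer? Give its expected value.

Portfolio C ($60,000)

Portfolio A = 3/20 × 27000 + 3/4 × (-12000) + 1/20 × 160000 + 1/20 × 177000 = 4050 − 9000 + 8000 + 8850 = 11900
Portfolio B = 1/8 × 190000 + 3/8 × 7000 + 1/8 × 34000 + 3/8 × 32000 = 23750 + 2625 + 4250 + 12000 = 42625
Portfolio C: 60000 (certain)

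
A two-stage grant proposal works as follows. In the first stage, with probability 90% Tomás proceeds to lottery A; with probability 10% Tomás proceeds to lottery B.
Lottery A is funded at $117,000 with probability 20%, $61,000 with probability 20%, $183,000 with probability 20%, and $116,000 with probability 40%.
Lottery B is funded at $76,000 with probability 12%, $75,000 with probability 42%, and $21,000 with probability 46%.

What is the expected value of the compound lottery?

$111,768

EV(A) = 0.2 × 117000 + 0.2 × 61000 + 0.2 × 183000 + 0.4 × 116000 = 23400 + 12200 + 36600 + 46400 = 118600
EV(B) = 0.12 × 76000 + 0.42 × 75000 + 0.46 × 21000 = 9120 + 31500 + 9660 = 50280
Overall = 0.9 × 118600 + 0.1 × 50280 = 106740 + 5028 = 111768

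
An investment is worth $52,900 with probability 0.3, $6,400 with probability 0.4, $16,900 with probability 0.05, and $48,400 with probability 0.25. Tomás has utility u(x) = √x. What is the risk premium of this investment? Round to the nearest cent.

E[u] = 0.3·√52900 + 0.4·√6400 + 0.05·√16900 + 0.25·√48400 = 0.3·230 + 0.4·80 + 0.05·130 + 0.25·220 = 162.5
CE = (162.5)² = 26406.25
Risk premium = EV − CE = 31375 − 26406.25 = 4968.75

$4,968.75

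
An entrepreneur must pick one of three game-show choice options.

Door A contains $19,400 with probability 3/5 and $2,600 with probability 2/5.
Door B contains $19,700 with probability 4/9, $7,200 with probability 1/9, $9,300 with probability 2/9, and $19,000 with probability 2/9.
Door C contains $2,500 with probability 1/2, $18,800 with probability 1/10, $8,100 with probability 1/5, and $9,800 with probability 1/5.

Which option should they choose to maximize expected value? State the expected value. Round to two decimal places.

Door B ($15,844.44)

Door A = 3/5 × 19400 + 2/5 × 2600 = 11640 + 1040 = 12680
Door B = 4/9 × 19700 + 1/9 × 7200 + 2/9 × 9300 + 2/9 × 19000 = 8755.5556 + 800 + 2066.6667 + 4222.2222 = 15844.4444
Door C = 1/2 × 2500 + 1/10 × 18800 + 1/5 × 8100 + 1/5 × 9800 = 1250 + 1880 + 1620 + 1960 = 6710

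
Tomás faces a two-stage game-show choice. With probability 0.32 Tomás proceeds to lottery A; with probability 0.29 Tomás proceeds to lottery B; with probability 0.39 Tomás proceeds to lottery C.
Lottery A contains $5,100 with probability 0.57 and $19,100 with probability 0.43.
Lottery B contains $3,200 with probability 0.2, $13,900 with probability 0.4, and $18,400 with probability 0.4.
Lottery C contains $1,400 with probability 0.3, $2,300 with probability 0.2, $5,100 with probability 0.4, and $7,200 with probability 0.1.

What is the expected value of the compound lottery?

$8,910.40

EV(A) = 0.57 × 5100 + 0.43 × 19100 = 2907 + 8213 = 11120
EV(B) = 0.2 × 3200 + 0.4 × 13900 + 0.4 × 18400 = 640 + 5560 + 7360 = 13560
EV(C) = 0.3 × 1400 + 0.2 × 2300 + 0.4 × 5100 + 0.1 × 7200 = 420 + 460 + 2040 + 720 = 3640
Overall = 0.32 × 11120 + 0.29 × 13560 + 0.39 × 3640 = 3558.4 + 3932.4 + 1419.6 = 8910.4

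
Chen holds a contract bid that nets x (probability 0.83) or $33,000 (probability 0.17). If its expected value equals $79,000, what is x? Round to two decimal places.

0.83·x + 0.17·33000 = 79000
0.83·x = 79000 − 5610 = 73390
x = 73390 / 0.83 = 88421.6867

x = $88,421.69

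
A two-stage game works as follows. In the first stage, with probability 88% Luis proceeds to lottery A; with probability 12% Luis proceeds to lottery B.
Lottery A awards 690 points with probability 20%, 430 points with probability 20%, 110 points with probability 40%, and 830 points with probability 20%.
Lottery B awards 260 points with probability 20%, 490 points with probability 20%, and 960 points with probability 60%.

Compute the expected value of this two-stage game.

EV(A) = 0.2 × 690 + 0.2 × 430 + 0.4 × 110 + 0.2 × 830 = 138 + 86 + 44 + 166 = 434
EV(B) = 0.2 × 260 + 0.2 × 490 + 0.6 × 960 = 52 + 98 + 576 = 726
Overall = 0.88 × 434 + 0.12 × 726 = 381.92 + 87.12 = 469.04

469.04 points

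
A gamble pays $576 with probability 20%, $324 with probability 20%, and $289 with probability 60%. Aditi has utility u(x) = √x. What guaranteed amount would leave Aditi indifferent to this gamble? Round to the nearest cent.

$345.96

E[u] = 0.2·√576 + 0.2·√324 + 0.6·√289 = 0.2·24 + 0.2·18 + 0.6·17 = 18.6
CE = (18.6)² = 345.96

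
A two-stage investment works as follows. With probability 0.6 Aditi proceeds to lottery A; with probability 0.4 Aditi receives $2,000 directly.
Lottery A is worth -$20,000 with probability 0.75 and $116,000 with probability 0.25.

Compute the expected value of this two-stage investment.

$9,200

EV(A) = 0.75 × (-20000) + 0.25 × 116000 = -15000 + 29000 = 14000
Branch B: 2000 (certain)
Overall = 0.6 × 14000 + 0.4 × 2000 = 8400 + 800 = 9200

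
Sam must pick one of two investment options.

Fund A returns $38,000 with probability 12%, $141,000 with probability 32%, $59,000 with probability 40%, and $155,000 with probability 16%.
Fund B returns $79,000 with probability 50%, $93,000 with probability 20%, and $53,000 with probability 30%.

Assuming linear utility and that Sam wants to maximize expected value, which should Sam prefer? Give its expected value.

Fund A ($98,080)

Fund A = 0.12 × 38000 + 0.32 × 141000 + 0.4 × 59000 + 0.16 × 155000 = 4560 + 45120 + 23600 + 24800 = 98080
Fund B = 0.5 × 79000 + 0.2 × 93000 + 0.3 × 53000 = 39500 + 18600 + 15900 = 74000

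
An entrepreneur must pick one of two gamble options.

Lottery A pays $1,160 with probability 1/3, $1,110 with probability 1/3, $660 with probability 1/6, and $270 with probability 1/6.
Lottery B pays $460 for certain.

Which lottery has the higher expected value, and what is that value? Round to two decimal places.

Lottery A ($911.67)

Lottery A = 1/3 × 1160 + 1/3 × 1110 + 1/6 × 660 + 1/6 × 270 = 386.6667 + 370 + 110 + 45 = 911.6667
Lottery B: 460 (certain)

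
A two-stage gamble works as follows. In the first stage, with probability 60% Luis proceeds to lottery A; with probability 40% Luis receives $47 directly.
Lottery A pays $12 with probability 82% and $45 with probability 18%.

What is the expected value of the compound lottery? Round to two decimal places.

$29.56

EV(A) = 0.82 × 12 + 0.18 × 45 = 9.84 + 8.1 = 17.94
Branch B: 47 (certain)
Overall = 0.6 × 17.94 + 0.4 × 47 = 10.764 + 18.8 = 29.564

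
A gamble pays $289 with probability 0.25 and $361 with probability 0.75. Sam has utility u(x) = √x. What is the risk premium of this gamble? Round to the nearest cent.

E[u] = 0.25·√289 + 0.75·√361 = 0.25·17 + 0.75·19 = 18.5
CE = (18.5)² = 342.25
Risk premium = EV − CE = 343 − 342.25 = 0.75

$0.75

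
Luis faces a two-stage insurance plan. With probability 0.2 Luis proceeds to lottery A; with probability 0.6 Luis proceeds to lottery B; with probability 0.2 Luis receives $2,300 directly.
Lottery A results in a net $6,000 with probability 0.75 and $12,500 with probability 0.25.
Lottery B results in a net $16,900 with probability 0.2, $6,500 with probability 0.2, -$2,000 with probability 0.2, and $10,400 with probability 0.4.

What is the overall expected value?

EV(A) = 0.75 × 6000 + 0.25 × 12500 = 4500 + 3125 = 7625
EV(B) = 0.2 × 16900 + 0.2 × 6500 + 0.2 × (-2000) + 0.4 × 10400 = 3380 + 1300 − 400 + 4160 = 8440
Branch C: 2300 (certain)
Overall = 0.2 × 7625 + 0.6 × 8440 + 0.2 × 2300 = 1525 + 5064 + 460 = 7049

$7,049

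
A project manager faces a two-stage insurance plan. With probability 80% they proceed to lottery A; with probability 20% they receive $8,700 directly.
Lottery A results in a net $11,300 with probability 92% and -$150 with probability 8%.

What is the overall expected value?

$10,047.20

EV(A) = 0.92 × 11300 + 0.08 × (-150) = 10396 − 12 = 10384
Branch B: 8700 (certain)
Overall = 0.8 × 10384 + 0.2 × 8700 = 8307.2 + 1740 = 10047.2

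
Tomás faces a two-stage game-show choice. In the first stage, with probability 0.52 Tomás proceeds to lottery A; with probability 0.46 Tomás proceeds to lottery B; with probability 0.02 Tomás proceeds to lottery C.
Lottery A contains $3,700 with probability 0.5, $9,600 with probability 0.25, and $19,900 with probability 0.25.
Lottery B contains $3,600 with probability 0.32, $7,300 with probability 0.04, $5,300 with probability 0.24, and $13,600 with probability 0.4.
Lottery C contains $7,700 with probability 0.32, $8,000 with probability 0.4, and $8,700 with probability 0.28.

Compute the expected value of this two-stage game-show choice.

$8,710.76

EV(A) = 0.5 × 3700 + 0.25 × 9600 + 0.25 × 19900 = 1850 + 2400 + 4975 = 9225
EV(B) = 0.32 × 3600 + 0.04 × 7300 + 0.24 × 5300 + 0.4 × 13600 = 1152 + 292 + 1272 + 5440 = 8156
EV(C) = 0.32 × 7700 + 0.4 × 8000 + 0.28 × 8700 = 2464 + 3200 + 2436 = 8100
Overall = 0.52 × 9225 + 0.46 × 8156 + 0.02 × 8100 = 4797 + 3751.76 + 162 = 8710.76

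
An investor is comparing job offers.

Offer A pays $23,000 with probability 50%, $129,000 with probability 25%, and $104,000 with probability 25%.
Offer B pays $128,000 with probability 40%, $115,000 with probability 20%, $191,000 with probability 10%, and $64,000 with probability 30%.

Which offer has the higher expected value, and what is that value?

Offer A = 0.5 × 23000 + 0.25 × 129000 + 0.25 × 104000 = 11500 + 32250 + 26000 = 69750
Offer B = 0.4 × 128000 + 0.2 × 115000 + 0.1 × 191000 + 0.3 × 64000 = 51200 + 23000 + 19100 + 19200 = 112500

Offer B ($112,500)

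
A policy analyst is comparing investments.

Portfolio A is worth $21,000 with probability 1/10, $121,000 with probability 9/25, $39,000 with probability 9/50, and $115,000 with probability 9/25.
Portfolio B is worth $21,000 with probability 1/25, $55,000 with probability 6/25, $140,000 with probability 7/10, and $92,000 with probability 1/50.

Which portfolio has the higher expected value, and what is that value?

Portfolio B ($113,880)

Portfolio A = 1/10 × 21000 + 9/25 × 121000 + 9/50 × 39000 + 9/25 × 115000 = 2100 + 43560 + 7020 + 41400 = 94080
Portfolio B = 1/25 × 21000 + 6/25 × 55000 + 7/10 × 140000 + 1/50 × 92000 = 840 + 13200 + 98000 + 1840 = 113880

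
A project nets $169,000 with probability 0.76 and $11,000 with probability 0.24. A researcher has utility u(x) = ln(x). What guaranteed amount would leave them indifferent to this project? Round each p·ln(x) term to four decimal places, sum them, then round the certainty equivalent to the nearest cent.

$87,728.32

E[u] = 0.76·ln(169000) + 0.24·ln(11000) = 9.1486 + 2.2334 = 11.3820
CE = e^11.3820 ≈ 87728.32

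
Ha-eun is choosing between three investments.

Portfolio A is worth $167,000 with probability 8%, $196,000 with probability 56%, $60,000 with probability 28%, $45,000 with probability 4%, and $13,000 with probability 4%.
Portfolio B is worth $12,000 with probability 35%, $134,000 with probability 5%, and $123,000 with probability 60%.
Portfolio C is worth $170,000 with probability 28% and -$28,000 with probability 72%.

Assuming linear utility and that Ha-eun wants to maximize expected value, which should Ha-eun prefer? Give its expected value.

Portfolio A = 0.08 × 167000 + 0.56 × 196000 + 0.28 × 60000 + 0.04 × 45000 + 0.04 × 13000 = 13360 + 109760 + 16800 + 1800 + 520 = 142240
Portfolio B = 0.35 × 12000 + 0.05 × 134000 + 0.6 × 123000 = 4200 + 6700 + 73800 = 84700
Portfolio C = 0.28 × 170000 + 0.72 × (-28000) = 47600 − 20160 = 27440

Portfolio A ($142,240)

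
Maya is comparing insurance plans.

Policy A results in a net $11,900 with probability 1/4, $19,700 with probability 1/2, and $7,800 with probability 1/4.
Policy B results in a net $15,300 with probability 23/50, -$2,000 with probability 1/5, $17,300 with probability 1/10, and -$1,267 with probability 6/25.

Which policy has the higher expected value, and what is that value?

Policy A ($14,775)

Policy A = 1/4 × 11900 + 1/2 × 19700 + 1/4 × 7800 = 2975 + 9850 + 1950 = 14775
Policy B = 23/50 × 15300 + 1/5 × (-2000) + 1/10 × 17300 + 6/25 × (-1267) = 7038 − 400 + 1730 − 304.08 = 8063.92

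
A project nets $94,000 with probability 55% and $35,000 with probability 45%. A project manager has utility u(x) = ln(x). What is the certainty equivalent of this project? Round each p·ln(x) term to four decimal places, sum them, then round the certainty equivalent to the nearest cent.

$60,264.59

E[u] = 0.55·ln(94000) + 0.45·ln(35000) = 6.2981 + 4.7084 = 11.0065
CE = e^11.0065 ≈ 60264.59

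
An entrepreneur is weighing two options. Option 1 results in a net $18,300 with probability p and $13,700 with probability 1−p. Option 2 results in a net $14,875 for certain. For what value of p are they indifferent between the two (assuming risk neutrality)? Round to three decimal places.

p = 0.255

p·18300 + (1−p)·13700 = 14875
4600p + 13700 = 14875
p = (14875 − 13700) / 4600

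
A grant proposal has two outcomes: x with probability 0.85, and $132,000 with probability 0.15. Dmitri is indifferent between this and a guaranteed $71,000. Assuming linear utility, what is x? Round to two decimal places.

x = $60,235.29

0.85·x + 0.15·132000 = 71000
0.85·x = 71000 − 19800 = 51200
x = 51200 / 0.85 = 60235.2941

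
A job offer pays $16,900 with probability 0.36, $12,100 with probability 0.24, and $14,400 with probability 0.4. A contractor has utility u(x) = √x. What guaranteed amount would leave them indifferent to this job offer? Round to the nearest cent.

E[u] = 0.36·√16900 + 0.24·√12100 + 0.4·√14400 = 0.36·130 + 0.24·110 + 0.4·120 = 121.2
CE = (121.2)² = 14689.44

$14,689.44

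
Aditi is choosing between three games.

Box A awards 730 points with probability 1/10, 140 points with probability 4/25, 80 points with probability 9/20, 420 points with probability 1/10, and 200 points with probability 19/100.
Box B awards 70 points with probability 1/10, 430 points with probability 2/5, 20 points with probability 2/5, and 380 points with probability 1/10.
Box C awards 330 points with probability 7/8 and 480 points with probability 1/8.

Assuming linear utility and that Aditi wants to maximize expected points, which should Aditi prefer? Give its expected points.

Box C (348.75 points)

Box A = 1/10 × 730 + 4/25 × 140 + 9/20 × 80 + 1/10 × 420 + 19/100 × 200 = 73 + 22.4 + 36 + 42 + 38 = 211.4
Box B = 1/10 × 70 + 2/5 × 430 + 2/5 × 20 + 1/10 × 380 = 7 + 172 + 8 + 38 = 225
Box C = 7/8 × 330 + 1/8 × 480 = 288.75 + 60 = 348.75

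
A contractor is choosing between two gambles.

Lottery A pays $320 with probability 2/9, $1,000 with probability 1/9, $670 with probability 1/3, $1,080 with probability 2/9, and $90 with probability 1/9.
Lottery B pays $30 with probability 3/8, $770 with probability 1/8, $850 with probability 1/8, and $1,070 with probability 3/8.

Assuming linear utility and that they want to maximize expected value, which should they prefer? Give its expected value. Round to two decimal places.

Lottery A = 2/9 × 320 + 1/9 × 1000 + 1/3 × 670 + 2/9 × 1080 + 1/9 × 90 = 71.1111 + 111.1111 + 223.3333 + 240 + 10 = 655.5556
Lottery B = 3/8 × 30 + 1/8 × 770 + 1/8 × 850 + 3/8 × 1070 = 11.25 + 96.25 + 106.25 + 401.25 = 615

Lottery A ($655.56)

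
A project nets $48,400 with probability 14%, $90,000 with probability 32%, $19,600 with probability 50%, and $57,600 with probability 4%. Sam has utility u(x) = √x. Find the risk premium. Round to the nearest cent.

$5,079.04

E[u] = 0.14·√48400 + 0.32·√90000 + 0.5·√19600 + 0.04·√57600 = 0.14·220 + 0.32·300 + 0.5·140 + 0.04·240 = 206.4
CE = (206.4)² = 42600.96
Risk premium = EV − CE = 47680 − 42600.96 = 5079.04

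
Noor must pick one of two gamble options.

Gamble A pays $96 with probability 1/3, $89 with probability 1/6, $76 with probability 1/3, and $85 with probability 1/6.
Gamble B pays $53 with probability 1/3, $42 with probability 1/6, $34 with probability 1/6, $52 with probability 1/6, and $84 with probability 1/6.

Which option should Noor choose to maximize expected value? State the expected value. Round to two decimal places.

Gamble A = 1/3 × 96 + 1/6 × 89 + 1/3 × 76 + 1/6 × 85 = 32 + 14.8333 + 25.3333 + 14.1667 = 86.3333
Gamble B = 1/3 × 53 + 1/6 × 42 + 1/6 × 34 + 1/6 × 52 + 1/6 × 84 = 17.6667 + 7 + 5.6667 + 8.6667 + 14 = 53

Gamble A ($86.33)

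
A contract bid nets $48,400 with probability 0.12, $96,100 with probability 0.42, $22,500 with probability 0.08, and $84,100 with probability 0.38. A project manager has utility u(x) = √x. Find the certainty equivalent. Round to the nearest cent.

$77,729.44

E[u] = 0.12·√48400 + 0.42·√96100 + 0.08·√22500 + 0.38·√84100 = 0.12·220 + 0.42·310 + 0.08·150 + 0.38·290 = 278.8
CE = (278.8)² = 77729.44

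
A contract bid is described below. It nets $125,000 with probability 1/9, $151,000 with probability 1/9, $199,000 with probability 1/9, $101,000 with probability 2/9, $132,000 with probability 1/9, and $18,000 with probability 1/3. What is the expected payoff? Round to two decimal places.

$95,888.89

EV = 1/9 × 125000 + 1/9 × 151000 + 1/9 × 199000 + 2/9 × 101000 + 1/9 × 132000 + 1/3 × 18000 = 13888.8889 + 16777.7778 + 22111.1111 + 22444.4444 + 14666.6667 + 6000 = 95888.8889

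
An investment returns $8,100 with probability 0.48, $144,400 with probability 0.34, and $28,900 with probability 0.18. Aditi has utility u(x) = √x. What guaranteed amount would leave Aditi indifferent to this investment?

$41,209

E[u] = 0.48·√8100 + 0.34·√144400 + 0.18·√28900 = 0.48·90 + 0.34·380 + 0.18·170 = 203
CE = (203)² = 41209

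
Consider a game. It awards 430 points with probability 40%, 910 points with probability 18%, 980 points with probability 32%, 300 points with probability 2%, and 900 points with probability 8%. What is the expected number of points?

727.4 points

EV = 0.4 × 430 + 0.18 × 910 + 0.32 × 980 + 0.02 × 300 + 0.08 × 900 = 172 + 163.8 + 313.6 + 6 + 72 = 727.4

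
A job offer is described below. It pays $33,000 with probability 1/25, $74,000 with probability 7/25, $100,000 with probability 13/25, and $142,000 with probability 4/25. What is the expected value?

$96,760

EV = 1/25 × 33000 + 7/25 × 74000 + 13/25 × 100000 + 4/25 × 142000 = 1320 + 20720 + 52000 + 22720 = 96760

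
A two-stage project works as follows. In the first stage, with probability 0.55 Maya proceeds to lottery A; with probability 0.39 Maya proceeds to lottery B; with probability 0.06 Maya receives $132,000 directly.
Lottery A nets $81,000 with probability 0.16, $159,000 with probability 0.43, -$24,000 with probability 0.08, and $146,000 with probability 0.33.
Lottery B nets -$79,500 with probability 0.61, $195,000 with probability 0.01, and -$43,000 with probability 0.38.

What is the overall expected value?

EV(A) = 0.16 × 81000 + 0.43 × 159000 + 0.08 × (-24000) + 0.33 × 146000 = 12960 + 68370 − 1920 + 48180 = 127590
EV(B) = 0.61 × (-79500) + 0.01 × 195000 + 0.38 × (-43000) = -48495 + 1950 − 16340 = -62885
Branch C: 132000 (certain)
Overall = 0.55 × 127590 + 0.39 × (-62885) + 0.06 × 132000 = 70174.5 − 24525.15 + 7920 = 53569.35

$53,569.35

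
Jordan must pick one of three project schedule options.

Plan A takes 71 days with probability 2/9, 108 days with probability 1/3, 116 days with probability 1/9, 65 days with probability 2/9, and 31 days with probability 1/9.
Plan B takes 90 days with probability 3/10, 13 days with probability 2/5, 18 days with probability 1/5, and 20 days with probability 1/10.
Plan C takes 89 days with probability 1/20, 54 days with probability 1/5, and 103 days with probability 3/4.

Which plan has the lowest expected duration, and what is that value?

Plan A = 2/9 × 71 + 1/3 × 108 + 1/9 × 116 + 2/9 × 65 + 1/9 × 31 = 15.7778 + 36 + 12.8889 + 14.4444 + 3.4444 = 82.5556
Plan B = 3/10 × 90 + 2/5 × 13 + 1/5 × 18 + 1/10 × 20 = 27 + 5.2 + 3.6 + 2 = 37.8
Plan C = 1/20 × 89 + 1/5 × 54 + 3/4 × 103 = 4.45 + 10.8 + 77.25 = 92.5

Plan B (37.8 days)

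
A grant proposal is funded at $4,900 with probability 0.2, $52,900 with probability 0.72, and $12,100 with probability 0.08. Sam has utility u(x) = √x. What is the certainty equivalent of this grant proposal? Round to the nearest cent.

E[u] = 0.2·√4900 + 0.72·√52900 + 0.08·√12100 = 0.2·70 + 0.72·230 + 0.08·110 = 188.4
CE = (188.4)² = 35494.56

$35,494.56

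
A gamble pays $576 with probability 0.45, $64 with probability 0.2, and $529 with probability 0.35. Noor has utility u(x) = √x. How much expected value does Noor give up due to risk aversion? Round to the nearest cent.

E[u] = 0.45·√576 + 0.2·√64 + 0.35·√529 = 0.45·24 + 0.2·8 + 0.35·23 = 20.45
CE = (20.45)² = 418.2025
Risk premium = EV − CE = 457.15 − 418.2025 = 38.9475

$38.95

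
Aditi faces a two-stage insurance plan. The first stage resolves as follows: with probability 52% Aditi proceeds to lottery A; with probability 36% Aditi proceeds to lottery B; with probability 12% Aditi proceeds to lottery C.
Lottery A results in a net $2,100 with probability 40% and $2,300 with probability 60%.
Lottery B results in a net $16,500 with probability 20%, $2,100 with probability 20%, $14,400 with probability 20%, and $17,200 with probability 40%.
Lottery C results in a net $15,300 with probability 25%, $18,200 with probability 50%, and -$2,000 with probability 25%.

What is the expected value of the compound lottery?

EV(A) = 0.4 × 2100 + 0.6 × 2300 = 840 + 1380 = 2220
EV(B) = 0.2 × 16500 + 0.2 × 2100 + 0.2 × 14400 + 0.4 × 17200 = 3300 + 420 + 2880 + 6880 = 13480
EV(C) = 0.25 × 15300 + 0.5 × 18200 + 0.25 × (-2000) = 3825 + 9100 − 500 = 12425
Overall = 0.52 × 2220 + 0.36 × 13480 + 0.12 × 12425 = 1154.4 + 4852.8 + 1491 = 7498.2

$7,498.20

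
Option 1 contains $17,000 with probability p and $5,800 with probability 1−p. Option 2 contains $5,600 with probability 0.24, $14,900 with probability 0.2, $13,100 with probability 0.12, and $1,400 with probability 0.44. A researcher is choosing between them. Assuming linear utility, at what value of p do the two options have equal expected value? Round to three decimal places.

EV(Option 2) = 0.24 × 5600 + 0.2 × 14900 + 0.12 × 13100 + 0.44 × 1400 = 1344 + 2980 + 1572 + 616 = 6512
p·17000 + (1−p)·5800 = 6512
11200p + 5800 = 6512
p = (6512 − 5800) / 11200

p = 0.064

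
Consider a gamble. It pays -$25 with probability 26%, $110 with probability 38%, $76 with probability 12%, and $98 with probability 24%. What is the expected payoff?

$67.94

EV = 0.26 × (-25) + 0.38 × 110 + 0.12 × 76 + 0.24 × 98 = -6.5 + 41.8 + 9.12 + 23.52 = 67.94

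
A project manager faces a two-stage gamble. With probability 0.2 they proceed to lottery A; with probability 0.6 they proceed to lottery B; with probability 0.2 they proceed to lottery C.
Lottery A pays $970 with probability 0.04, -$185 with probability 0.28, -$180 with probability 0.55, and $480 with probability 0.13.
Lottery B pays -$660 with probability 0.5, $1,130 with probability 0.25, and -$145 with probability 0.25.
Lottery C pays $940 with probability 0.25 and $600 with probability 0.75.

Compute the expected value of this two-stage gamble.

$76.83

EV(A) = 0.04 × 970 + 0.28 × (-185) + 0.55 × (-180) + 0.13 × 480 = 38.8 − 51.8 − 99 + 62.4 = -49.6
EV(B) = 0.5 × (-660) + 0.25 × 1130 + 0.25 × (-145) = -330 + 282.5 − 36.25 = -83.75
EV(C) = 0.25 × 940 + 0.75 × 600 = 235 + 450 = 685
Overall = 0.2 × (-49.6) + 0.6 × (-83.75) + 0.2 × 685 = -9.92 − 50.25 + 137 = 76.83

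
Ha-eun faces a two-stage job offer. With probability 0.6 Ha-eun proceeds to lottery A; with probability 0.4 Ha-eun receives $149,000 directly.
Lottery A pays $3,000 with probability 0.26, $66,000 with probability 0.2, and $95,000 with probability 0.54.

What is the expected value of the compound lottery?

EV(A) = 0.26 × 3000 + 0.2 × 66000 + 0.54 × 95000 = 780 + 13200 + 51300 = 65280
Branch B: 149000 (certain)
Overall = 0.6 × 65280 + 0.4 × 149000 = 39168 + 59600 = 98768

$98,768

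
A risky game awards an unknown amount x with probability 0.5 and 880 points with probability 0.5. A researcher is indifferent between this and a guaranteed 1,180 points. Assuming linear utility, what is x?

0.5·x + 0.5·880 = 1180
0.5·x = 1180 − 440 = 740
x = 740 / 0.5 = 1480

x = 1,480 points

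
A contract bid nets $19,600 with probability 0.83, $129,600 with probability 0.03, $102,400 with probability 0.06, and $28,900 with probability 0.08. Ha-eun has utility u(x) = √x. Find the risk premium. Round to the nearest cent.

$3,075.96

E[u] = 0.83·√19600 + 0.03·√129600 + 0.06·√102400 + 0.08·√28900 = 0.83·140 + 0.03·360 + 0.06·320 + 0.08·170 = 159.8
CE = (159.8)² = 25536.04
Risk premium = EV − CE = 28612 − 25536.04 = 3075.96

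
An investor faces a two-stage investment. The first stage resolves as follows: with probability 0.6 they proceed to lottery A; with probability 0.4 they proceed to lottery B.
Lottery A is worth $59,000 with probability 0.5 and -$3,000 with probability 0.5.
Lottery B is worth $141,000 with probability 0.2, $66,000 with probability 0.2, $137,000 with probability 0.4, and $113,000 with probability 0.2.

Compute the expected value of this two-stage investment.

$64,320

EV(A) = 0.5 × 59000 + 0.5 × (-3000) = 29500 − 1500 = 28000
EV(B) = 0.2 × 141000 + 0.2 × 66000 + 0.4 × 137000 + 0.2 × 113000 = 28200 + 13200 + 54800 + 22600 = 118800
Overall = 0.6 × 28000 + 0.4 × 118800 = 16800 + 47520 = 64320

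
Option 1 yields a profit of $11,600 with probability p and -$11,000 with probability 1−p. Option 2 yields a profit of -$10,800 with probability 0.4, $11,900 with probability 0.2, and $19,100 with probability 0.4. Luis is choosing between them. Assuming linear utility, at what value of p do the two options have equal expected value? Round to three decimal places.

EV(Option 2) = 0.4 × (-10800) + 0.2 × 11900 + 0.4 × 19100 = -4320 + 2380 + 7640 = 5700
p·11600 + (1−p)·(-11000) = 5700
22600p − 11000 = 5700
p = (5700 + 11000) / 22600

p = 0.739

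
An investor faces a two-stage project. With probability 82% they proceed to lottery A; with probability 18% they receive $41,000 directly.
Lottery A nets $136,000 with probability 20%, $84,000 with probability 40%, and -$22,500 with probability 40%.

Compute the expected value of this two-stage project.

EV(A) = 0.2 × 136000 + 0.4 × 84000 + 0.4 × (-22500) = 27200 + 33600 − 9000 = 51800
Branch B: 41000 (certain)
Overall = 0.82 × 51800 + 0.18 × 41000 = 42476 + 7380 = 49856

$49,856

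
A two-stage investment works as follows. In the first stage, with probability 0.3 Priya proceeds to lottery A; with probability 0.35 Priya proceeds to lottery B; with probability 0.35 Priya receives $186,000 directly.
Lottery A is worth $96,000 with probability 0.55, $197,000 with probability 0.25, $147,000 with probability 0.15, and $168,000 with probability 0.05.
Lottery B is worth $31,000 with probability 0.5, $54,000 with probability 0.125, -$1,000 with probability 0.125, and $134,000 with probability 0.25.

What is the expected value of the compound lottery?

EV(A) = 0.55 × 96000 + 0.25 × 197000 + 0.15 × 147000 + 0.05 × 168000 = 52800 + 49250 + 22050 + 8400 = 132500
EV(B) = 0.5 × 31000 + 0.125 × 54000 + 0.125 × (-1000) + 0.25 × 134000 = 15500 + 6750 − 125 + 33500 = 55625
Branch C: 186000 (certain)
Overall = 0.3 × 132500 + 0.35 × 55625 + 0.35 × 186000 = 39750 + 19468.75 + 65100 = 124318.75

$124,318.75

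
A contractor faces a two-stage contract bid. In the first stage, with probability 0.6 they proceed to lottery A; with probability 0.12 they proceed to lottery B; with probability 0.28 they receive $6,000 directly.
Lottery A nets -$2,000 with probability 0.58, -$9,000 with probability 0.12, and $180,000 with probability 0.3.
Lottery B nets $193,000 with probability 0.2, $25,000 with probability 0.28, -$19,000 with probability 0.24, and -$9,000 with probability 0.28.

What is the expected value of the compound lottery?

$37,358.40

EV(A) = 0.58 × (-2000) + 0.12 × (-9000) + 0.3 × 180000 = -1160 − 1080 + 54000 = 51760
EV(B) = 0.2 × 193000 + 0.28 × 25000 + 0.24 × (-19000) + 0.28 × (-9000) = 38600 + 7000 − 4560 − 2520 = 38520
Branch C: 6000 (certain)
Overall = 0.6 × 51760 + 0.12 × 38520 + 0.28 × 6000 = 31056 + 4622.4 + 1680 = 37358.4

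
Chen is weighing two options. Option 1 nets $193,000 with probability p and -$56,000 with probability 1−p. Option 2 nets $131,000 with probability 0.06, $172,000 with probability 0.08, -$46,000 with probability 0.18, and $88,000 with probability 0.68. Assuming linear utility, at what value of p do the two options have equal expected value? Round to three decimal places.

EV(Option 2) = 0.06 × 131000 + 0.08 × 172000 + 0.18 × (-46000) + 0.68 × 88000 = 7860 + 13760 − 8280 + 59840 = 73180
p·193000 + (1−p)·(-56000) = 73180
249000p − 56000 = 73180
p = (73180 + 56000) / 249000

p = 0.519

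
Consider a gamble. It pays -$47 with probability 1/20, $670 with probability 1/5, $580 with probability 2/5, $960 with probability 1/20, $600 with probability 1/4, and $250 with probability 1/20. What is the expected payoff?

EV = 1/20 × (-47) + 1/5 × 670 + 2/5 × 580 + 1/20 × 960 + 1/4 × 600 + 1/20 × 250 = -2.35 + 134 + 232 + 48 + 150 + 12.5 = 574.15

$574.15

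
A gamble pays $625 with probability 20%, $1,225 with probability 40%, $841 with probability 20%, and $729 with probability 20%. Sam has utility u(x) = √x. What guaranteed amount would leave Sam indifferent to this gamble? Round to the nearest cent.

E[u] = 0.2·√625 + 0.4·√1225 + 0.2·√841 + 0.2·√729 = 0.2·25 + 0.4·35 + 0.2·29 + 0.2·27 = 30.2
CE = (30.2)² = 912.04

$912.04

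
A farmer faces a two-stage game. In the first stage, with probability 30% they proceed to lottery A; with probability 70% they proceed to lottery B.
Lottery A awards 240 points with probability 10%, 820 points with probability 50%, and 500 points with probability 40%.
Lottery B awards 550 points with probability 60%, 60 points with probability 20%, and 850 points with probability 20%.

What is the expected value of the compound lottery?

548.6 points

EV(A) = 0.1 × 240 + 0.5 × 820 + 0.4 × 500 = 24 + 410 + 200 = 634
EV(B) = 0.6 × 550 + 0.2 × 60 + 0.2 × 850 = 330 + 12 + 170 = 512
Overall = 0.3 × 634 + 0.7 × 512 = 190.2 + 358.4 = 548.6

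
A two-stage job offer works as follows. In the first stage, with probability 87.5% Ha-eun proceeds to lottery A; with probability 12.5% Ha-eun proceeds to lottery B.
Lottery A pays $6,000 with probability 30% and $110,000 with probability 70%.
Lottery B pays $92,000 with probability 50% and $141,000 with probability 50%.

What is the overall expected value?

EV(A) = 0.3 × 6000 + 0.7 × 110000 = 1800 + 77000 = 78800
EV(B) = 0.5 × 92000 + 0.5 × 141000 = 46000 + 70500 = 116500
Overall = 0.875 × 78800 + 0.125 × 116500 = 68950 + 14562.5 = 83512.5

$83,512.50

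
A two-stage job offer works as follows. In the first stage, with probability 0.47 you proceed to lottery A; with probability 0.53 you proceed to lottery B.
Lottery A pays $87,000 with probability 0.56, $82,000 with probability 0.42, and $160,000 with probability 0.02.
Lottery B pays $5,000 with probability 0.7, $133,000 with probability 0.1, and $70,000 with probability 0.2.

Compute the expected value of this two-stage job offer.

$56,913.20

EV(A) = 0.56 × 87000 + 0.42 × 82000 + 0.02 × 160000 = 48720 + 34440 + 3200 = 86360
EV(B) = 0.7 × 5000 + 0.1 × 133000 + 0.2 × 70000 = 3500 + 13300 + 14000 = 30800
Overall = 0.47 × 86360 + 0.53 × 30800 = 40589.2 + 16324 = 56913.2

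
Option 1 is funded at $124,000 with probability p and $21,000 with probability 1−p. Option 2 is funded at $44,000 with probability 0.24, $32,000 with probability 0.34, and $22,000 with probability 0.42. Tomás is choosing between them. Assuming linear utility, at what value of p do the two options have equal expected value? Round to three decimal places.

EV(Option 2) = 0.24 × 44000 + 0.34 × 32000 + 0.42 × 22000 = 10560 + 10880 + 9240 = 30680
p·124000 + (1−p)·21000 = 30680
103000p + 21000 = 30680
p = (30680 − 21000) / 103000

p = 0.094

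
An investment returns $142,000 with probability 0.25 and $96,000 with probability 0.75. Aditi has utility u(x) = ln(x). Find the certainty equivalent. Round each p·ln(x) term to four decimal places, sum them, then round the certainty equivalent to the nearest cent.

$105,873.47

E[u] = 0.25·ln(142000) + 0.75·ln(96000) = 2.9659 + 8.6041 = 11.5700
CE = e^11.5700 ≈ 105873.47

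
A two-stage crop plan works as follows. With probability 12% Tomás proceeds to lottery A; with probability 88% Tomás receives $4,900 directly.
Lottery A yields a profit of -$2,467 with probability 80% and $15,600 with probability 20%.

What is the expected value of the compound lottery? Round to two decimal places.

EV(A) = 0.8 × (-2467) + 0.2 × 15600 = -1973.6 + 3120 = 1146.4
Branch B: 4900 (certain)
Overall = 0.12 × 1146.4 + 0.88 × 4900 = 137.568 + 4312 = 4449.568

$4,449.57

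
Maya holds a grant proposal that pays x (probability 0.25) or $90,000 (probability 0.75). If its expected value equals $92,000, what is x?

0.25·x + 0.75·90000 = 92000
0.25·x = 92000 − 67500 = 24500
x = 24500 / 0.25 = 98000

x = $98,000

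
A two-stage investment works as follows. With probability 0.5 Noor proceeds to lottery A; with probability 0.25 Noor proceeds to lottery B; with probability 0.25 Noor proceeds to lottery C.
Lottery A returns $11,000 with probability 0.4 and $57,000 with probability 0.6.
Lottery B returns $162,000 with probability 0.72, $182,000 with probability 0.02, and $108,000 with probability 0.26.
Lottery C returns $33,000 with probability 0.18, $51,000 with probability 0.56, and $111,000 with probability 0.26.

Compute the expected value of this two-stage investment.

$72,230

EV(A) = 0.4 × 11000 + 0.6 × 57000 = 4400 + 34200 = 38600
EV(B) = 0.72 × 162000 + 0.02 × 182000 + 0.26 × 108000 = 116640 + 3640 + 28080 = 148360
EV(C) = 0.18 × 33000 + 0.56 × 51000 + 0.26 × 111000 = 5940 + 28560 + 28860 = 63360
Overall = 0.5 × 38600 + 0.25 × 148360 + 0.25 × 63360 = 19300 + 37090 + 15840 = 72230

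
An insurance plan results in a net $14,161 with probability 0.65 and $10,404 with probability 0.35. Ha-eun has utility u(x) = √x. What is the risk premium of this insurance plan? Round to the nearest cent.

$65.75

E[u] = 0.65·√14161 + 0.35·√10404 = 0.65·119 + 0.35·102 = 113.05
CE = (113.05)² = 12780.3025
Risk premium = EV − CE = 12846.05 − 12780.3025 = 65.7475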